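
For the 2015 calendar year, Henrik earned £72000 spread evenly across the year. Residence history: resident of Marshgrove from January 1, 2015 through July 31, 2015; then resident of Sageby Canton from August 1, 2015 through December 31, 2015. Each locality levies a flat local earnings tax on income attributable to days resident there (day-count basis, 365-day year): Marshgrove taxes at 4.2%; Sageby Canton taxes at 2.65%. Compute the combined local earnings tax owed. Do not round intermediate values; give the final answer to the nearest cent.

£2556.20

Marshgrove, January 1 – July 31, 2015: 212 days → £72000 × 4.2% × 212/365 = £1756.4055
Sageby Canton, August 1 – December 31, 2015: 153 days → £72000 × 2.65% × 153/365 = £799.7918
Total = £2556.1973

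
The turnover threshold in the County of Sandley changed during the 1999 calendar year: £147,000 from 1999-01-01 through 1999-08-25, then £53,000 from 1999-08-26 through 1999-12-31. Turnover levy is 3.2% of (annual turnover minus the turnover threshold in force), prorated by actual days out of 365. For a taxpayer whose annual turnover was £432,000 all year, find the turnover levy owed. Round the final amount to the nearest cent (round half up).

£10,174.86

1999-01-01 to 1999-08-25: 237 days, exemption £147,000 → (£432,000 − £147,000) × 3.2% × 237/365 = £5,921.7534
1999-08-26 to 1999-12-31: 128 days, exemption £53,000 → (£432,000 − £53,000) × 3.2% × 128/365 = £4,253.1068
Total = £10,174.8603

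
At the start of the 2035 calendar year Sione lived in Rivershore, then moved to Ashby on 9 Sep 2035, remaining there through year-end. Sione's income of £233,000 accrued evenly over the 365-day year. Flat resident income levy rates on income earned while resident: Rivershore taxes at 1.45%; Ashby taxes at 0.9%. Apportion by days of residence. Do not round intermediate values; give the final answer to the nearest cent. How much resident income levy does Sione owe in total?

£2,978.25

Rivershore, 1 Jan – 8 Sep 2035: 251 days → £233,000 × 1.45% × 251/365 = £2,323.2973
Ashby, 9 Sep – 31 Dec 2035: 114 days → £233,000 × 0.9% × 114/365 = £654.9534
Total = £2,978.2507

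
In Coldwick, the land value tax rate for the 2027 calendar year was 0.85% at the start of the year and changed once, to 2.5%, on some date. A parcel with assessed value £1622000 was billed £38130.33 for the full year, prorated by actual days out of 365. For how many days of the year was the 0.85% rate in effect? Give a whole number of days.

Let d = days at the first rate; then 365 − d days at the second rate.
£1622000 × [0.85%·d + 2.5%·(365−d)] / 365 = £38130.33
Solving gives d = 33, so the new rate took effect on 3 Feb 2027.

33 days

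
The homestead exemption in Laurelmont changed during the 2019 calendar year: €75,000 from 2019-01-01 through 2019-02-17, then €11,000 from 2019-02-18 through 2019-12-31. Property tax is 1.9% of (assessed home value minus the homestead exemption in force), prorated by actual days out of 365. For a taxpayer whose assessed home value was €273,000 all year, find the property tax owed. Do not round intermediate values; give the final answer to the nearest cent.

€4,818.09

2019-01-01 to 2019-02-17: 48 days, exemption €75,000 → (€273,000 − €75,000) × 1.9% × 48/365 = €494.7288
2019-02-18 to 2019-12-31: 317 days, exemption €11,000 → (€273,000 − €11,000) × 1.9% × 317/365 = €4,323.3589
Total = €4,818.0877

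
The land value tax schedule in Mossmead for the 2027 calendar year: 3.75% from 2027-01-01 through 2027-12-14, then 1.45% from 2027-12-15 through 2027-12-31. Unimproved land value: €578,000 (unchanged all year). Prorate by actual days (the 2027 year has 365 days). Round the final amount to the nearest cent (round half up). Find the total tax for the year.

€21,055.83

2027-01-01 to 2027-12-14: 348 days at 3.75% → €578,000 × 3.75% × 348/365 = €20,665.4795
2027-12-15 to 2027-12-31: 17 days at 1.45% → €578,000 × 1.45% × 17/365 = €390.3479
Total = €21,055.8274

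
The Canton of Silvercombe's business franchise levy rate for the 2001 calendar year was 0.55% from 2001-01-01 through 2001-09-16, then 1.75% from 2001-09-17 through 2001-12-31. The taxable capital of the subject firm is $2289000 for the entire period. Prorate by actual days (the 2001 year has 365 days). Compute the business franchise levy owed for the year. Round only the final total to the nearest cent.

$20566.51

2001-01-01 to 2001-09-16: 259 days at 0.55% → $2289000 × 0.55% × 259/365 = $8933.3712
2001-09-17 to 2001-12-31: 106 days at 1.75% → $2289000 × 1.75% × 106/365 = $11633.1370
Total = $20566.5082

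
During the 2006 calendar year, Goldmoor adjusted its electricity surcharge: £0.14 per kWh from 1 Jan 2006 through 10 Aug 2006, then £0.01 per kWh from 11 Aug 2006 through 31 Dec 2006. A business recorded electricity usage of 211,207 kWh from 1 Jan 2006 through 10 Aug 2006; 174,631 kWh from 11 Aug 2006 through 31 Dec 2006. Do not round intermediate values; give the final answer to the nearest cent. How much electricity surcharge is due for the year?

£31,315.29

1 Jan – 10 Aug 2006: 211,207 kWh at £0.14/kWh → £29,568.98
11 Aug – 31 Dec 2006: 174,631 kWh at £0.01/kWh → £1,746.31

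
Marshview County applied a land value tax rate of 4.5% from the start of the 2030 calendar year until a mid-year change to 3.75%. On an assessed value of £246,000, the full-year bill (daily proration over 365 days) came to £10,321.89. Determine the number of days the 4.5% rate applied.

217 days

Let d = days at the first rate; then 365 − d days at the second rate.
£246,000 × [4.5%·d + 3.75%·(365−d)] / 365 = £10,321.89
Solving gives d = 217, so the new rate took effect on August 6, 2030.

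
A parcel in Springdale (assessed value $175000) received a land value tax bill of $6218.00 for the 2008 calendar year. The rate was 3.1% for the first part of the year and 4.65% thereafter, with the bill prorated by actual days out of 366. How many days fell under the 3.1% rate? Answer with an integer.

259 days

Let d = days at the first rate; then 366 − d days at the second rate.
$175000 × [3.1%·d + 4.65%·(366−d)] / 366 = $6218.00
Solving gives d = 259, so the new rate took effect on 16 Sep 2008.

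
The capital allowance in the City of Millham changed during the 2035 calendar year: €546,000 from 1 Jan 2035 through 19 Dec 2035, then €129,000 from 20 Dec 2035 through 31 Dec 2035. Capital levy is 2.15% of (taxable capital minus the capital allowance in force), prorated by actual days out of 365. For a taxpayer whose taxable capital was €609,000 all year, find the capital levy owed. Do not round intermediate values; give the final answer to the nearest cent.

€1,649.26

1 Jan – 19 Dec 2035: 353 days, exemption €546,000 → (€609,000 − €546,000) × 2.15% × 353/365 = €1,309.9685
20 Dec – 31 Dec 2035: 12 days, exemption €129,000 → (€609,000 − €129,000) × 2.15% × 12/365 = €339.2877
Total = €1,649.2562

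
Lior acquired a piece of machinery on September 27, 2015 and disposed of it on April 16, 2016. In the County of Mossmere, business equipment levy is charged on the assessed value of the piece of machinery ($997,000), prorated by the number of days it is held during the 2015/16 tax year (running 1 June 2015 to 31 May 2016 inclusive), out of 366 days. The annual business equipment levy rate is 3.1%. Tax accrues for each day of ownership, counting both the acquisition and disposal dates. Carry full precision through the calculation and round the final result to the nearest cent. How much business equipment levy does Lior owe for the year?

$17,142.41

Days held (September 27, 2015 – April 16, 2016): 203 out of 366
Tax = $997,000 × 3.1% × 203/366 = $17,142.4071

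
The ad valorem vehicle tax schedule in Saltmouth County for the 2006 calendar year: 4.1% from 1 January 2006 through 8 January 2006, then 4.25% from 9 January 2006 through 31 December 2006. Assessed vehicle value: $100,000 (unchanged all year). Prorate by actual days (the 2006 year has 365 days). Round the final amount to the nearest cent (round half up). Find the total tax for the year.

$4,246.71

1 January – 8 January 2006: 8 days at 4.1% → $100,000 × 4.1% × 8/365 = $89.8630
9 January – 31 December 2006: 357 days at 4.25% → $100,000 × 4.25% × 357/365 = $4,156.8493
Total = $4,246.7123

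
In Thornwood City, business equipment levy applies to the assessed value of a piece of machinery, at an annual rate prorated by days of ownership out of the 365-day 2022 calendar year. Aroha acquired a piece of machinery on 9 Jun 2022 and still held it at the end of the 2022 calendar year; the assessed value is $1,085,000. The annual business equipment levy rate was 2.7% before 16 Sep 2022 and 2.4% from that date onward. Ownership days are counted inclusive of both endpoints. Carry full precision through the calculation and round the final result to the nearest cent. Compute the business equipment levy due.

$15,579.41

9 Jun – 15 Sep 2022: 99 days at 2.7% → $1,085,000 × 2.7% × 99/365 = $7,945.7671
16 Sep – 31 Dec 2022: 107 days at 2.4% → $1,085,000 × 2.4% × 107/365 = $7,633.6438
Total = $15,579.4110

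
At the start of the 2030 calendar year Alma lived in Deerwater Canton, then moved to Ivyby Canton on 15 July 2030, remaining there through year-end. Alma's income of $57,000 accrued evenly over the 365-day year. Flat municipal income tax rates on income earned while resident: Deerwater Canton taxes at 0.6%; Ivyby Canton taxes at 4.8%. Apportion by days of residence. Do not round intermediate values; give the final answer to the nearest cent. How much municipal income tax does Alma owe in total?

$1,457.01

Deerwater Canton, 1 January – 14 July 2030: 195 days → $57,000 × 0.6% × 195/365 = $182.7123
Ivyby Canton, 15 July – 31 December 2030: 170 days → $57,000 × 4.8% × 170/365 = $1,274.3014
Total = $1,457.0137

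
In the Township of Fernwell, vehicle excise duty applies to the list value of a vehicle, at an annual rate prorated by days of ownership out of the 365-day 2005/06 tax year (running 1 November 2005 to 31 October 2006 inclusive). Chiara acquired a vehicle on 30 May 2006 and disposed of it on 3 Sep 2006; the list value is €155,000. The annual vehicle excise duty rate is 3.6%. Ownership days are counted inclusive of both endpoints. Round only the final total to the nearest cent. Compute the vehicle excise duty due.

€1,482.90

Days held (30 May – 3 Sep 2006): 97 out of 365
Tax = €155,000 × 3.6% × 97/365 = €1,482.9041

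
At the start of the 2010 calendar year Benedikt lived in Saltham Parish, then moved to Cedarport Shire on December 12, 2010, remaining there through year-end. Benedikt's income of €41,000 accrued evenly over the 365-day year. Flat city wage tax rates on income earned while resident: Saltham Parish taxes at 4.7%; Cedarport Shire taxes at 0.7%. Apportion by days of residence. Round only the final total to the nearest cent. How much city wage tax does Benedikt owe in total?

Saltham Parish, January 1 – December 11, 2010: 345 days → €41,000 × 4.7% × 345/365 = €1,821.4110
Cedarport Shire, December 12 – December 31, 2010: 20 days → €41,000 × 0.7% × 20/365 = €15.7260
Total = €1,837.1370

€1,837.14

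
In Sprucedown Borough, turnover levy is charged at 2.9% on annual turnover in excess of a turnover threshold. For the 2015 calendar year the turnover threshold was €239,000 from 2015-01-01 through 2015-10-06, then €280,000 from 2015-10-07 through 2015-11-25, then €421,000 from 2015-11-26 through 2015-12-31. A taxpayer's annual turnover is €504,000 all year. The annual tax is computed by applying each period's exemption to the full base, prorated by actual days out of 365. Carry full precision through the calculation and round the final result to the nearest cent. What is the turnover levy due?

€7,001.55

2015-01-01 to 2015-10-06: 279 days, exemption €239,000 → (€504,000 − €239,000) × 2.9% × 279/365 = €5,874.2877
2015-10-07 to 2015-11-25: 50 days, exemption €280,000 → (€504,000 − €280,000) × 2.9% × 50/365 = €889.8630
2015-11-26 to 2015-12-31: 36 days, exemption €421,000 → (€504,000 − €421,000) × 2.9% × 36/365 = €237.4027
Total = €7,001.5534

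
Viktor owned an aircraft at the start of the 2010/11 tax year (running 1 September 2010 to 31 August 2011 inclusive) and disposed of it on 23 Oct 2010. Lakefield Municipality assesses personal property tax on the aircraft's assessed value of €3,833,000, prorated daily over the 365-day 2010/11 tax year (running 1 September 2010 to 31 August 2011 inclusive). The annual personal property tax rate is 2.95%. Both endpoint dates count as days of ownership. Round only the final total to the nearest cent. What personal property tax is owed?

Days held (1 Sep – 23 Oct 2010): 53 out of 365
Tax = €3,833,000 × 2.95% × 53/365 = €16,418.8918

€16,418.89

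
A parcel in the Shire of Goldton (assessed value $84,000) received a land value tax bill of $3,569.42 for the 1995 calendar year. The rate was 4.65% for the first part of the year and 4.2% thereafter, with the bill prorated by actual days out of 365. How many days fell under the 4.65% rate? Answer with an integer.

40 days

Let d = days at the first rate; then 365 − d days at the second rate.
$84,000 × [4.65%·d + 4.2%·(365−d)] / 365 = $3,569.42
Solving gives d = 40, so the new rate took effect on 10 Feb 1995.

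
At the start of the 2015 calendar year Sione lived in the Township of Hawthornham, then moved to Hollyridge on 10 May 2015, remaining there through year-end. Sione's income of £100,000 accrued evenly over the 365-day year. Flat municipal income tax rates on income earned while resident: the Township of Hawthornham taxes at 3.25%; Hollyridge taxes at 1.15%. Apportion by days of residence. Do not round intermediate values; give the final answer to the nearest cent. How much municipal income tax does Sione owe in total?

The Township of Hawthornham, 1 January – 9 May 2015: 129 days → £100,000 × 3.25% × 129/365 = £1,148.6301
Hollyridge, 10 May – 31 December 2015: 236 days → £100,000 × 1.15% × 236/365 = £743.5616
Total = £1,892.1918

£1,892.19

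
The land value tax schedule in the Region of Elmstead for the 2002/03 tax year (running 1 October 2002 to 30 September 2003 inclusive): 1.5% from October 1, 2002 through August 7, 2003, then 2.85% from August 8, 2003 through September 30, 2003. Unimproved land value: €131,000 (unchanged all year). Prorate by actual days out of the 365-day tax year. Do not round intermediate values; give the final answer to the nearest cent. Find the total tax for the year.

October 1, 2002 – August 7, 2003: 311 days at 1.5% → €131,000 × 1.5% × 311/365 = €1,674.2877
August 8 – September 30, 2003: 54 days at 2.85% → €131,000 × 2.85% × 54/365 = €552.3534
Total = €2,226.6411

€2,226.64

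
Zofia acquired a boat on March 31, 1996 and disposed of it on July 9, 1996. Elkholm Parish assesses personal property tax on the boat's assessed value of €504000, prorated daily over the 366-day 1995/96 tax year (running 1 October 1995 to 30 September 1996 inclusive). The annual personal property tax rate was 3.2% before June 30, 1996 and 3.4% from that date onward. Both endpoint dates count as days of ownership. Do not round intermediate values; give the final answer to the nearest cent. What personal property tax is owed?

March 31 – June 29, 1996: 91 days at 3.2% → €504000 × 3.2% × 91/366 = €4009.9672
June 30 – July 9, 1996: 10 days at 3.4% → €504000 × 3.4% × 10/366 = €468.1967
Total = €4478.1639

€4478.16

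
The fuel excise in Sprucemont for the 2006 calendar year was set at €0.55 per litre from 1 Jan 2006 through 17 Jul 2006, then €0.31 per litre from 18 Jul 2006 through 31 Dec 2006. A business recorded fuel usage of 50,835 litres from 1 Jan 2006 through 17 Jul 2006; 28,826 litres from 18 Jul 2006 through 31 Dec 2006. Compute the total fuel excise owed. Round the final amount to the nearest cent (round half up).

1 Jan – 17 Jul 2006: 50,835 litres at €0.55/litre → €27959.25
18 Jul – 31 Dec 2006: 28,826 litres at €0.31/litre → €8936.06

€36895.31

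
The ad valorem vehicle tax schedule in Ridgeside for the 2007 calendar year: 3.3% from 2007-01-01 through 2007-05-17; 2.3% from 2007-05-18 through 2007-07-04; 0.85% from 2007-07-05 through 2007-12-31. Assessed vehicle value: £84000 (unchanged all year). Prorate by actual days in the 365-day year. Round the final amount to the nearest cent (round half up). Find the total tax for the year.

2007-01-01 to 2007-05-17: 137 days at 3.3% → £84000 × 3.3% × 137/365 = £1040.4493
2007-05-18 to 2007-07-04: 48 days at 2.3% → £84000 × 2.3% × 48/365 = £254.0712
2007-07-05 to 2007-12-31: 180 days at 0.85% → £84000 × 0.85% × 180/365 = £352.1096
Total = £1646.6301

£1646.63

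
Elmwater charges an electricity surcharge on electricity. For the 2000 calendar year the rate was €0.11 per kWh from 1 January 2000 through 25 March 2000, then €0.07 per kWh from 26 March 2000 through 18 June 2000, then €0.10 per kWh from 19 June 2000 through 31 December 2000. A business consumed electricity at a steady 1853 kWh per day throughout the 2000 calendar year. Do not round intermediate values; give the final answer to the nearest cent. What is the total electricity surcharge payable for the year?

€64,669.70

1 January – 25 March 2000: 85 days × 1853 kWh/day = 157,505 kWh at €0.11/kWh → €17,325.55
26 March – 18 June 2000: 85 days × 1853 kWh/day = 157,505 kWh at €0.07/kWh → €11,025.35
19 June – 31 December 2000: 196 days × 1853 kWh/day = 363,188 kWh at €0.10/kWh → €36,318.80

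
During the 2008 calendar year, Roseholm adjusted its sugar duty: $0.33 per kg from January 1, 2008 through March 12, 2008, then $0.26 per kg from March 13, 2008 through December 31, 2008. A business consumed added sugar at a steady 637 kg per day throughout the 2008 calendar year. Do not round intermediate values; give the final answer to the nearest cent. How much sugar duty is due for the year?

$63,827.40

January 1 – March 12, 2008: 72 days × 637 kg/day = 45,864 kg at $0.33/kg → $15,135.12
March 13 – December 31, 2008: 294 days × 637 kg/day = 187,278 kg at $0.26/kg → $48,692.28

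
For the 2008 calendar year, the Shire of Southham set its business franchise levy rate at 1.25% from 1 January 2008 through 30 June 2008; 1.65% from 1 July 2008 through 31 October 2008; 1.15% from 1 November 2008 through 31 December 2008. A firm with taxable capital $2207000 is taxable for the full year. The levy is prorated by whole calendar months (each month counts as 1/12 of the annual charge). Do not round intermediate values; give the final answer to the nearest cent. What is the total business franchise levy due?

1 January – 30 June 2008: 6 months at 1.25% → $2207000 × 1.25% × 6/12 = $13793.7500
1 July – 31 October 2008: 4 months at 1.65% → $2207000 × 1.65% × 4/12 = $12138.5000
1 November – 31 December 2008: 2 months at 1.15% → $2207000 × 1.15% × 2/12 = $4230.0833
Total = $30162.3333

$30162.33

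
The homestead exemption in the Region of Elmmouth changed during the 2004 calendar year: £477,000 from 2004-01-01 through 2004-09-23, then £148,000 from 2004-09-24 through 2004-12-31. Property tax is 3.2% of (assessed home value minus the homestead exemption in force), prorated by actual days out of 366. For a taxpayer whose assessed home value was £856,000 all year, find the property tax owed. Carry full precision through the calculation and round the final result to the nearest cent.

2004-01-01 to 2004-09-23: 267 days, exemption £477,000 → (£856,000 − £477,000) × 3.2% × 267/366 = £8,847.4754
2004-09-24 to 2004-12-31: 99 days, exemption £148,000 → (£856,000 − £148,000) × 3.2% × 99/366 = £6,128.2623
Total = £14,975.7377

£14,975.74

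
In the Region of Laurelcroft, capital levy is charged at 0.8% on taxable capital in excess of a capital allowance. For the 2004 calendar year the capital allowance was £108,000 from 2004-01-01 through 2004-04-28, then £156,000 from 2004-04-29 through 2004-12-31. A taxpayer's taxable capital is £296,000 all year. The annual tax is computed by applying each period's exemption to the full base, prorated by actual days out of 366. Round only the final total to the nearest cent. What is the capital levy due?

£1,244.85

2004-01-01 to 2004-04-28: 119 days, exemption £108,000 → (£296,000 − £108,000) × 0.8% × 119/366 = £489.0055
2004-04-29 to 2004-12-31: 247 days, exemption £156,000 → (£296,000 − £156,000) × 0.8% × 247/366 = £755.8470
Total = £1,244.8525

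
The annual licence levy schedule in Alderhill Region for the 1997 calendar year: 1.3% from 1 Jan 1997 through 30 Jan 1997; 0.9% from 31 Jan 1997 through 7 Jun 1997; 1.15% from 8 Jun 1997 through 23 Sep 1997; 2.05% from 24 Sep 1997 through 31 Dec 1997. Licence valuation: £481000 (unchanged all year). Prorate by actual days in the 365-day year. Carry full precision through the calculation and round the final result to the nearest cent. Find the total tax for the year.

1 Jan – 30 Jan 1997: 30 days at 1.3% → £481000 × 1.3% × 30/365 = £513.9452
31 Jan – 7 Jun 1997: 128 days at 0.9% → £481000 × 0.9% × 128/365 = £1518.1151
8 Jun – 23 Sep 1997: 108 days at 1.15% → £481000 × 1.15% × 108/365 = £1636.7178
24 Sep – 31 Dec 1997: 99 days at 2.05% → £481000 × 2.05% × 99/365 = £2674.4918
Total = £6343.2699

£6343.27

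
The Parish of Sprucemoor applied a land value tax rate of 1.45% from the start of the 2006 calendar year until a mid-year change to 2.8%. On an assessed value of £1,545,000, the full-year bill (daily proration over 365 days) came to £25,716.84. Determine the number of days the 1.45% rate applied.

Let d = days at the first rate; then 365 − d days at the second rate.
£1,545,000 × [1.45%·d + 2.8%·(365−d)] / 365 = £25,716.84
Solving gives d = 307, so the new rate took effect on November 4, 2006.

307 days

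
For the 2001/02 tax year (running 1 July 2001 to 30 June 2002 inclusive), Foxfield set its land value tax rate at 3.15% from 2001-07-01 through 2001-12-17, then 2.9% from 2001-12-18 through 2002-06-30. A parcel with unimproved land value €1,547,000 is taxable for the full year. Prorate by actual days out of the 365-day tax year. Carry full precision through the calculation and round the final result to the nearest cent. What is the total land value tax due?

€46,664.30

2001-07-01 to 2001-12-17: 170 days at 3.15% → €1,547,000 × 3.15% × 170/365 = €22,696.3973
2001-12-18 to 2002-06-30: 195 days at 2.9% → €1,547,000 × 2.9% × 195/365 = €23,967.9041
Total = €46,664.3014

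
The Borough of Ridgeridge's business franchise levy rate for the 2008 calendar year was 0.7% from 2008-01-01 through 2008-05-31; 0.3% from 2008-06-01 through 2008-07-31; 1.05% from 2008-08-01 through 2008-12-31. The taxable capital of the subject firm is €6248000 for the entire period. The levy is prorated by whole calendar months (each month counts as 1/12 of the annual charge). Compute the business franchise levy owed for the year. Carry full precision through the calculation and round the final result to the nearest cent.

€48682.33

2008-01-01 to 2008-05-31: 5 months at 0.7% → €6248000 × 0.7% × 5/12 = €18223.3333
2008-06-01 to 2008-07-31: 2 months at 0.3% → €6248000 × 0.3% × 2/12 = €3124.0000
2008-08-01 to 2008-12-31: 5 months at 1.05% → €6248000 × 1.05% × 5/12 = €27335.0000
Total = €48682.3333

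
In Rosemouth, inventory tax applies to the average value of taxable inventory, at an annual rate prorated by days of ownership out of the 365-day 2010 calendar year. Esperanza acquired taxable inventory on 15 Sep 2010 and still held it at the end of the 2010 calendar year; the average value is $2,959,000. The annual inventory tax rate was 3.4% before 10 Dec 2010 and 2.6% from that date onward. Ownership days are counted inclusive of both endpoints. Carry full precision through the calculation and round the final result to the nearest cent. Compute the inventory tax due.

$28,341.55

15 Sep – 9 Dec 2010: 86 days at 3.4% → $2,959,000 × 3.4% × 86/365 = $23,704.4274
10 Dec – 31 Dec 2010: 22 days at 2.6% → $2,959,000 × 2.6% × 22/365 = $4,637.1178
Total = $28,341.5452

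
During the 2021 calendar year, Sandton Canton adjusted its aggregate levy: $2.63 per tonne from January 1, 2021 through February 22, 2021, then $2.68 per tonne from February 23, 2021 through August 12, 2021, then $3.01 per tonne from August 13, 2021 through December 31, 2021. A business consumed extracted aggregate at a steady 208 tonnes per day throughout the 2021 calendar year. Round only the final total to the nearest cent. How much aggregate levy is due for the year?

$212,592.64

January 1 – February 22, 2021: 53 days × 208 tonnes/day = 11,024 tonnes at $2.63/tonne → $28,993.12
February 23 – August 12, 2021: 171 days × 208 tonnes/day = 35,568 tonnes at $2.68/tonne → $95,322.24
August 13 – December 31, 2021: 141 days × 208 tonnes/day = 29,328 tonnes at $3.01/tonne → $88,277.28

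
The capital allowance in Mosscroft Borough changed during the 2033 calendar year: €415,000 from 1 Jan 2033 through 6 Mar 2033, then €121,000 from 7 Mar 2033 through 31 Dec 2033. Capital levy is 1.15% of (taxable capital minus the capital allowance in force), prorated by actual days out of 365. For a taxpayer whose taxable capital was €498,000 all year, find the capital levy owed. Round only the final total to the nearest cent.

€3,733.40

1 Jan – 6 Mar 2033: 65 days, exemption €415,000 → (€498,000 − €415,000) × 1.15% × 65/365 = €169.9795
7 Mar – 31 Dec 2033: 300 days, exemption €121,000 → (€498,000 − €121,000) × 1.15% × 300/365 = €3,563.4247
Total = €3,733.4041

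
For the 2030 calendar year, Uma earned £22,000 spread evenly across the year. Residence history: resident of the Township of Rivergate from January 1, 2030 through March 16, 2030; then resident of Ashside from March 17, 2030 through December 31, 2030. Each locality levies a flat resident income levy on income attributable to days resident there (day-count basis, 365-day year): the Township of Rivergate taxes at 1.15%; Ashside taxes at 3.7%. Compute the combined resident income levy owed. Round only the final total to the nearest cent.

£698.73

The Township of Rivergate, January 1 – March 16, 2030: 75 days → £22,000 × 1.15% × 75/365 = £51.9863
Ashside, March 17 – December 31, 2030: 290 days → £22,000 × 3.7% × 290/365 = £646.7397
Total = £698.7260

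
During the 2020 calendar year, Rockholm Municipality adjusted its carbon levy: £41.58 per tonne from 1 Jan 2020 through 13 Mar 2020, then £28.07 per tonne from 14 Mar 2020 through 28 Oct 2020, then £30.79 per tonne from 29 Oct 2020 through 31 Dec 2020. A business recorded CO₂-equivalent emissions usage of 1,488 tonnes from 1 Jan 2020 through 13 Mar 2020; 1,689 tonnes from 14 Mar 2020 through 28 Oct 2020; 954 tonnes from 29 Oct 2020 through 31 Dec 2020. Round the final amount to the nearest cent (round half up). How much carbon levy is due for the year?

1 Jan – 13 Mar 2020: 1,488 tonnes at £41.58/tonne → £61871.04
14 Mar – 28 Oct 2020: 1,689 tonnes at £28.07/tonne → £47410.23
29 Oct – 31 Dec 2020: 954 tonnes at £30.79/tonne → £29373.66

£138654.93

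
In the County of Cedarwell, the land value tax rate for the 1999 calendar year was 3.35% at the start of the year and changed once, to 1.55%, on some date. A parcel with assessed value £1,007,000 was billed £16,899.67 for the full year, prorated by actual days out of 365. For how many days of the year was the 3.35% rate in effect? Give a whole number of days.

26 days

Let d = days at the first rate; then 365 − d days at the second rate.
£1,007,000 × [3.35%·d + 1.55%·(365−d)] / 365 = £16,899.67
Solving gives d = 26, so the new rate took effect on 27 Jan 1999.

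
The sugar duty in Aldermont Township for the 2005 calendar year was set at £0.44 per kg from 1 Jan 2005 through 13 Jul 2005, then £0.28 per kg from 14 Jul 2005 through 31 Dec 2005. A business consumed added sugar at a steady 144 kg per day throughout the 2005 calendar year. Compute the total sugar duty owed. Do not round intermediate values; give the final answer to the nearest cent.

£19,186.56

1 Jan – 13 Jul 2005: 194 days × 144 kg/day = 27,936 kg at £0.44/kg → £12,291.84
14 Jul – 31 Dec 2005: 171 days × 144 kg/day = 24,624 kg at £0.28/kg → £6,894.72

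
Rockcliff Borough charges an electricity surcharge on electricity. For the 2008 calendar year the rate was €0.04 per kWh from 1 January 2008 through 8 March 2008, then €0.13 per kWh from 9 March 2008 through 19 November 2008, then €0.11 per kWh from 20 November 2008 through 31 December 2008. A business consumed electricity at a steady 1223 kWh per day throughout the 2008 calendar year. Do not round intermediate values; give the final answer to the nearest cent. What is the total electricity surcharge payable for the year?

€49,678.26

1 January – 8 March 2008: 68 days × 1223 kWh/day = 83,164 kWh at €0.04/kWh → €3,326.56
9 March – 19 November 2008: 256 days × 1223 kWh/day = 313,088 kWh at €0.13/kWh → €40,701.44
20 November – 31 December 2008: 42 days × 1223 kWh/day = 51,366 kWh at €0.11/kWh → €5,650.26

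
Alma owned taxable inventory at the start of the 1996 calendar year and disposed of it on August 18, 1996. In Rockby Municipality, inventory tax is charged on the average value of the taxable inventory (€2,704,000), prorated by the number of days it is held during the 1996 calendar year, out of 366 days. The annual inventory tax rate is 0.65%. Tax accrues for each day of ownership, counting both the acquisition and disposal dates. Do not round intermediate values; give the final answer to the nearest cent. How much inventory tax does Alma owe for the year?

Days held (January 1 – August 18, 1996): 231 out of 366
Tax = €2,704,000 × 0.65% × 231/366 = €11,093.0492

€11,093.05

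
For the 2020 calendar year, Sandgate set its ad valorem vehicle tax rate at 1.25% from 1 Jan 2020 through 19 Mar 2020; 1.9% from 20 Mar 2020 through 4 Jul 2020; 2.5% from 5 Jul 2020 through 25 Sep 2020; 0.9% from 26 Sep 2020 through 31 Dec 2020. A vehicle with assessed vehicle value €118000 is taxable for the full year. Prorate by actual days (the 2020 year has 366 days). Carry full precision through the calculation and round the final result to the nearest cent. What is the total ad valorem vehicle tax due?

€1924.27

1 Jan – 19 Mar 2020: 79 days at 1.25% → €118000 × 1.25% × 79/366 = €318.3743
20 Mar – 4 Jul 2020: 107 days at 1.9% → €118000 × 1.9% × 107/366 = €655.4481
5 Jul – 25 Sep 2020: 83 days at 2.5% → €118000 × 2.5% × 83/366 = €668.9891
26 Sep – 31 Dec 2020: 97 days at 0.9% → €118000 × 0.9% × 97/366 = €281.4590
Total = €1924.2705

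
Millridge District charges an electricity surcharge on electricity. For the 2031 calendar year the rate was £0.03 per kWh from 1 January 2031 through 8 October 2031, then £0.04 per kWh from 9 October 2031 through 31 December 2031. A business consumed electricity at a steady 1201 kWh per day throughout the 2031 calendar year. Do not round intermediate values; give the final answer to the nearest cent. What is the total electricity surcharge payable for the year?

1 January – 8 October 2031: 281 days × 1201 kWh/day = 337,481 kWh at £0.03/kWh → £10,124.43
9 October – 31 December 2031: 84 days × 1201 kWh/day = 100,884 kWh at £0.04/kWh → £4,035.36

£14,159.79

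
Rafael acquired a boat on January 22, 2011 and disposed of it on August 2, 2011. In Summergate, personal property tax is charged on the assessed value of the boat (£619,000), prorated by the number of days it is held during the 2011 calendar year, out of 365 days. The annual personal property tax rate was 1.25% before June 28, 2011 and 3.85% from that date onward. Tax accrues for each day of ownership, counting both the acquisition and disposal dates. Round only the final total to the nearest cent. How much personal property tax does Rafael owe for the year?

£5,678.69

January 22 – June 27, 2011: 157 days at 1.25% → £619,000 × 1.25% × 157/365 = £3,328.1849
June 28 – August 2, 2011: 36 days at 3.85% → £619,000 × 3.85% × 36/365 = £2,350.5041
Total = £5,678.6890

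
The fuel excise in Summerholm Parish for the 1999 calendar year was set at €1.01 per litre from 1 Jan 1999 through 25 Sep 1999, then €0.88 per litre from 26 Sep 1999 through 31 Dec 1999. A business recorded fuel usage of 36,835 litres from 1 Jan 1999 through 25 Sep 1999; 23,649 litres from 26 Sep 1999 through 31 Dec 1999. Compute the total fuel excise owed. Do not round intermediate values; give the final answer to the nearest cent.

€58,014.47

1 Jan – 25 Sep 1999: 36,835 litres at €1.01/litre → €37,203.35
26 Sep – 31 Dec 1999: 23,649 litres at €0.88/litre → €20,811.12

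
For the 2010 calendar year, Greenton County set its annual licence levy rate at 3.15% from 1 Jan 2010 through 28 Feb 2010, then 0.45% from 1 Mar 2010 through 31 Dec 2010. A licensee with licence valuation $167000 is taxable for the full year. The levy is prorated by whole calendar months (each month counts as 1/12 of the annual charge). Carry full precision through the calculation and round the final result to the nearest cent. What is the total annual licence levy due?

1 Jan – 28 Feb 2010: 2 months at 3.15% → $167000 × 3.15% × 2/12 = $876.7500
1 Mar – 31 Dec 2010: 10 months at 0.45% → $167000 × 0.45% × 10/12 = $626.2500
Total = $1503.0000

$1503.00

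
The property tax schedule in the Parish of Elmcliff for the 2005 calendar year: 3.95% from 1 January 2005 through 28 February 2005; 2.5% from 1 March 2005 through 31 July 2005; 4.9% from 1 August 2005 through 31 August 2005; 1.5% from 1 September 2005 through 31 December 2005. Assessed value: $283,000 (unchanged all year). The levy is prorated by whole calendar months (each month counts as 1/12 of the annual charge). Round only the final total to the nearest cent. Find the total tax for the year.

$7,381.58

1 January – 28 February 2005: 2 months at 3.95% → $283,000 × 3.95% × 2/12 = $1,863.0833
1 March – 31 July 2005: 5 months at 2.5% → $283,000 × 2.5% × 5/12 = $2,947.9167
1 August – 31 August 2005: 1 month at 4.9% → $283,000 × 4.9% × 1/12 = $1,155.5833
1 September – 31 December 2005: 4 months at 1.5% → $283,000 × 1.5% × 4/12 = $1,415.0000
Total = $7,381.5833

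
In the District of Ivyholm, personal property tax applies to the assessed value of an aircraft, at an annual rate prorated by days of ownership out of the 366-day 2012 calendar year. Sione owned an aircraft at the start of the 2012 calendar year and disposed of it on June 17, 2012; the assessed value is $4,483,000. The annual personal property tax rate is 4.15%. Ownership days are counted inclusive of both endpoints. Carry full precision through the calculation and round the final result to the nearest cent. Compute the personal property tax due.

$85,905.79

Days held (January 1 – June 17, 2012): 169 out of 366
Tax = $4,483,000 × 4.15% × 169/366 = $85,905.7937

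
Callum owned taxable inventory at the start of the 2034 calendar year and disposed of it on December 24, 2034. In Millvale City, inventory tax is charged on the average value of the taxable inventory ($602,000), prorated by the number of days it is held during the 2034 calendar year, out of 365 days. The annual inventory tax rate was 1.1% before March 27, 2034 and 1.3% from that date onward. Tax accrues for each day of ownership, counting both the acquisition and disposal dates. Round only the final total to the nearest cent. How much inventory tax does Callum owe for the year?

January 1 – March 26, 2034: 85 days at 1.1% → $602,000 × 1.1% × 85/365 = $1,542.1096
March 27 – December 24, 2034: 273 days at 1.3% → $602,000 × 1.3% × 273/365 = $5,853.4192
Total = $7,395.5288

$7,395.53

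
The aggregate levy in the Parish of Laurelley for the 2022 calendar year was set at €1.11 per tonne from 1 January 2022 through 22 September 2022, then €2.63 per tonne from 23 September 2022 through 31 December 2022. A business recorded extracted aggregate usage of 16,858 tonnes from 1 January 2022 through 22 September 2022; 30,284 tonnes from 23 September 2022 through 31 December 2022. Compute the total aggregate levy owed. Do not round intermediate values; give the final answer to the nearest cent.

1 January – 22 September 2022: 16,858 tonnes at €1.11/tonne → €18712.38
23 September – 31 December 2022: 30,284 tonnes at €2.63/tonne → €79646.92

€98359.30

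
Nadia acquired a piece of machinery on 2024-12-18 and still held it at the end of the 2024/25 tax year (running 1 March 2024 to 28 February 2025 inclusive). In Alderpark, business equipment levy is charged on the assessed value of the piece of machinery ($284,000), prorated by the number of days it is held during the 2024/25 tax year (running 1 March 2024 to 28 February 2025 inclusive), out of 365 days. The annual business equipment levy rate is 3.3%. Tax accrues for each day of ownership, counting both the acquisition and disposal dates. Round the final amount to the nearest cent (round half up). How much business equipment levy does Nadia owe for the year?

$1,874.40

Days held (2024-12-18 to 2025-02-28): 73 out of 365
Tax = $284,000 × 3.3% × 73/365 = $1,874.4000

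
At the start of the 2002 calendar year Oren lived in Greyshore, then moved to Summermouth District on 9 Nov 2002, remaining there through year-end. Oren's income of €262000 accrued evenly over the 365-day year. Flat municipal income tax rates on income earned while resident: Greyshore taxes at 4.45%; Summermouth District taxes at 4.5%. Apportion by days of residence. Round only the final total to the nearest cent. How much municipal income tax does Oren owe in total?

Greyshore, 1 Jan – 8 Nov 2002: 312 days → €262000 × 4.45% × 312/365 = €9966.0493
Summermouth District, 9 Nov – 31 Dec 2002: 53 days → €262000 × 4.5% × 53/365 = €1711.9726
Total = €11678.0219

€11678.02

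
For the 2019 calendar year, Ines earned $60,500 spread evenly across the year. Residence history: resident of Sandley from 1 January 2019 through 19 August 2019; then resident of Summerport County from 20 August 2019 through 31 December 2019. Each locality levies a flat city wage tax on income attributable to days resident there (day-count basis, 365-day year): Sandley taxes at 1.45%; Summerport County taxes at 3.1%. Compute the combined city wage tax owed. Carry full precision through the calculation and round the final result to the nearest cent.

Sandley, 1 January – 19 August 2019: 231 days → $60,500 × 1.45% × 231/365 = $555.1911
Summerport County, 20 August – 31 December 2019: 134 days → $60,500 × 3.1% × 134/365 = $688.5397
Total = $1,243.7308

$1,243.73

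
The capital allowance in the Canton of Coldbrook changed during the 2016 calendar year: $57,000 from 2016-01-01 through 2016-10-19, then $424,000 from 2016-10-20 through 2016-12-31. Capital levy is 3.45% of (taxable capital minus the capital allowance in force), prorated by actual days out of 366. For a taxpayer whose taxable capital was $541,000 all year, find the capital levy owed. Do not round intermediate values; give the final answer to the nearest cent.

$14,172.62

2016-01-01 to 2016-10-19: 293 days, exemption $57,000 → ($541,000 − $57,000) × 3.45% × 293/366 = $13,367.5246
2016-10-20 to 2016-12-31: 73 days, exemption $424,000 → ($541,000 − $424,000) × 3.45% × 73/366 = $805.0943
Total = $14,172.6189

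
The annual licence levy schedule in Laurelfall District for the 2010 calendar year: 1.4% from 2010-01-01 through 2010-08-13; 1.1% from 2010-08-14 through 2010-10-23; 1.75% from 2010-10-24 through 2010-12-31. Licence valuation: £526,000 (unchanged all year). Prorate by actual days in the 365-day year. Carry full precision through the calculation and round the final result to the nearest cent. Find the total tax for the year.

2010-01-01 to 2010-08-13: 225 days at 1.4% → £526,000 × 1.4% × 225/365 = £4,539.4521
2010-08-14 to 2010-10-23: 71 days at 1.1% → £526,000 × 1.1% × 71/365 = £1,125.4959
2010-10-24 to 2010-12-31: 69 days at 1.75% → £526,000 × 1.75% × 69/365 = £1,740.1233
Total = £7,405.0712

£7,405.07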